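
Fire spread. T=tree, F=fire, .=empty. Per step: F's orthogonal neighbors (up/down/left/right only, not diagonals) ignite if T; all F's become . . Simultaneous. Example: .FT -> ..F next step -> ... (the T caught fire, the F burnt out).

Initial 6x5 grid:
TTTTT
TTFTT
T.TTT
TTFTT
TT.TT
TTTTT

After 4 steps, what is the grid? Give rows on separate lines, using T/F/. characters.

Step 1: 6 trees catch fire, 2 burn out
  TTFTT
  TF.FT
  T.FTT
  TF.FT
  TT.TT
  TTTTT
Step 2: 9 trees catch fire, 6 burn out
  TF.FT
  F...F
  T..FT
  F...F
  TF.FT
  TTTTT
Step 3: 8 trees catch fire, 9 burn out
  F...F
  .....
  F...F
  .....
  F...F
  TFTFT
Step 4: 3 trees catch fire, 8 burn out
  .....
  .....
  .....
  .....
  .....
  F.F.F

.....
.....
.....
.....
.....
F.F.F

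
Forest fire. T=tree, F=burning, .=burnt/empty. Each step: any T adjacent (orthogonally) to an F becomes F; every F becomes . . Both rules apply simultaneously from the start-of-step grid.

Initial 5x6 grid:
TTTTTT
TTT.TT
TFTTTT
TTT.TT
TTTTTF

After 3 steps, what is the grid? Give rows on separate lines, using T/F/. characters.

Step 1: 6 trees catch fire, 2 burn out
  TTTTTT
  TFT.TT
  F.FTTT
  TFT.TF
  TTTTF.
Step 2: 10 trees catch fire, 6 burn out
  TFTTTT
  F.F.TT
  ...FTF
  F.F.F.
  TFTF..
Step 3: 6 trees catch fire, 10 burn out
  F.FTTT
  ....TF
  ....F.
  ......
  F.F...

F.FTTT
....TF
....F.
......
F.F...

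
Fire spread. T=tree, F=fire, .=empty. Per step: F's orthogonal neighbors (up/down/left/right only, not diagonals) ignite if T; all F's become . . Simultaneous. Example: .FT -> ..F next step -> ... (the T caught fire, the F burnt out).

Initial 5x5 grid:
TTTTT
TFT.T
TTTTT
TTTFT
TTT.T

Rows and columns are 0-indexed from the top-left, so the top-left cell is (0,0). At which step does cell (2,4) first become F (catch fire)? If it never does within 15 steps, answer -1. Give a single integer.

Step 1: cell (2,4)='T' (+7 fires, +2 burnt)
Step 2: cell (2,4)='F' (+8 fires, +7 burnt)
  -> target ignites at step 2
Step 3: cell (2,4)='.' (+4 fires, +8 burnt)
Step 4: cell (2,4)='.' (+2 fires, +4 burnt)
Step 5: cell (2,4)='.' (+0 fires, +2 burnt)
  fire out at step 5

2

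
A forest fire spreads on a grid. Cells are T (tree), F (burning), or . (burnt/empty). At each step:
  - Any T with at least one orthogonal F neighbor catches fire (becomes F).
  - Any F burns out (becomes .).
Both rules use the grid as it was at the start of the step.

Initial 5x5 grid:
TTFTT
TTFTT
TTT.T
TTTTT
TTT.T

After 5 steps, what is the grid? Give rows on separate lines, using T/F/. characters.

Step 1: 5 trees catch fire, 2 burn out
  TF.FT
  TF.FT
  TTF.T
  TTTTT
  TTT.T
Step 2: 6 trees catch fire, 5 burn out
  F...F
  F...F
  TF..T
  TTFTT
  TTT.T
Step 3: 5 trees catch fire, 6 burn out
  .....
  .....
  F...F
  TF.FT
  TTF.T
Step 4: 3 trees catch fire, 5 burn out
  .....
  .....
  .....
  F...F
  TF..T
Step 5: 2 trees catch fire, 3 burn out
  .....
  .....
  .....
  .....
  F...F

.....
.....
.....
.....
F...F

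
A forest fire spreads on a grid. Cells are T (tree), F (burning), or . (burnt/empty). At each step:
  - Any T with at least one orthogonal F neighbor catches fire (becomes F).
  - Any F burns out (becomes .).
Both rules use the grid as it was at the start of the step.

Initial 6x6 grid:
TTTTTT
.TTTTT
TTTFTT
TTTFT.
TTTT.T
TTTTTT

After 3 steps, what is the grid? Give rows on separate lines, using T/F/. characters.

Step 1: 6 trees catch fire, 2 burn out
  TTTTTT
  .TTFTT
  TTF.FT
  TTF.F.
  TTTF.T
  TTTTTT
Step 2: 8 trees catch fire, 6 burn out
  TTTFTT
  .TF.FT
  TF...F
  TF....
  TTF..T
  TTTFTT
Step 3: 9 trees catch fire, 8 burn out
  TTF.FT
  .F...F
  F.....
  F.....
  TF...T
  TTF.FT

TTF.FT
.F...F
F.....
F.....
TF...T
TTF.FT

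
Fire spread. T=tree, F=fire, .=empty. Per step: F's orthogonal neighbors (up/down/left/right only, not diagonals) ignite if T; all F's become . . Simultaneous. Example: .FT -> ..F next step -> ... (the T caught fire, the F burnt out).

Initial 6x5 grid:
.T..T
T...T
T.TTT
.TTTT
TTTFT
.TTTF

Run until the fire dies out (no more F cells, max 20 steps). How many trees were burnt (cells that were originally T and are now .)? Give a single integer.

Step 1: +4 fires, +2 burnt (F count now 4)
Step 2: +5 fires, +4 burnt (F count now 5)
Step 3: +5 fires, +5 burnt (F count now 5)
Step 4: +1 fires, +5 burnt (F count now 1)
Step 5: +1 fires, +1 burnt (F count now 1)
Step 6: +0 fires, +1 burnt (F count now 0)
Fire out after step 6
Initially T: 19, now '.': 27
Total burnt (originally-T cells now '.'): 16

Answer: 16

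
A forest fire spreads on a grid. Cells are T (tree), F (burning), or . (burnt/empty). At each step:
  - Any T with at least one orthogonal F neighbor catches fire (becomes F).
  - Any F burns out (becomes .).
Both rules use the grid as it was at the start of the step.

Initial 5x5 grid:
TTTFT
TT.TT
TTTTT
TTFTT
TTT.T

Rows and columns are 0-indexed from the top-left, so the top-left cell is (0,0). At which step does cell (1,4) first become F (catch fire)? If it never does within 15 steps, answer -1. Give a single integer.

Step 1: cell (1,4)='T' (+7 fires, +2 burnt)
Step 2: cell (1,4)='F' (+7 fires, +7 burnt)
  -> target ignites at step 2
Step 3: cell (1,4)='.' (+6 fires, +7 burnt)
Step 4: cell (1,4)='.' (+1 fires, +6 burnt)
Step 5: cell (1,4)='.' (+0 fires, +1 burnt)
  fire out at step 5

2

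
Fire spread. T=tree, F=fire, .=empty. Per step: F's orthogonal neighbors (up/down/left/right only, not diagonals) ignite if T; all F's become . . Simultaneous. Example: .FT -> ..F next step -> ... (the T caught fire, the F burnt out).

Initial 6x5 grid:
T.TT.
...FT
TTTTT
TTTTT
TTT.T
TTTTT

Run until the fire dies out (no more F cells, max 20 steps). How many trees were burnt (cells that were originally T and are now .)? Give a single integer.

Answer: 22

Derivation:
Step 1: +3 fires, +1 burnt (F count now 3)
Step 2: +4 fires, +3 burnt (F count now 4)
Step 3: +3 fires, +4 burnt (F count now 3)
Step 4: +4 fires, +3 burnt (F count now 4)
Step 5: +4 fires, +4 burnt (F count now 4)
Step 6: +3 fires, +4 burnt (F count now 3)
Step 7: +1 fires, +3 burnt (F count now 1)
Step 8: +0 fires, +1 burnt (F count now 0)
Fire out after step 8
Initially T: 23, now '.': 29
Total burnt (originally-T cells now '.'): 22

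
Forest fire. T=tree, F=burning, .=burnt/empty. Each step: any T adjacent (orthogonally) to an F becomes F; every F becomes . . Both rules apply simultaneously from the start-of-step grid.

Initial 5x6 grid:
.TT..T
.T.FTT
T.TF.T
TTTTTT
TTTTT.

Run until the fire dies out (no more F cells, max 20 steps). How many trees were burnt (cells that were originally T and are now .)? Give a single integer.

Answer: 17

Derivation:
Step 1: +3 fires, +2 burnt (F count now 3)
Step 2: +4 fires, +3 burnt (F count now 4)
Step 3: +6 fires, +4 burnt (F count now 6)
Step 4: +2 fires, +6 burnt (F count now 2)
Step 5: +2 fires, +2 burnt (F count now 2)
Step 6: +0 fires, +2 burnt (F count now 0)
Fire out after step 6
Initially T: 20, now '.': 27
Total burnt (originally-T cells now '.'): 17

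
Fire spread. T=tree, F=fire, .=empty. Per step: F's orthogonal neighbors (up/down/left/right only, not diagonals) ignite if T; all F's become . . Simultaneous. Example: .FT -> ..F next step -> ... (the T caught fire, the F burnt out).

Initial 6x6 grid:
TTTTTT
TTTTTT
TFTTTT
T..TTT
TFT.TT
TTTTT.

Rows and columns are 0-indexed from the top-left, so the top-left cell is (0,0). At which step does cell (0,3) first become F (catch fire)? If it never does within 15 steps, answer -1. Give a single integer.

Step 1: cell (0,3)='T' (+6 fires, +2 burnt)
Step 2: cell (0,3)='T' (+7 fires, +6 burnt)
Step 3: cell (0,3)='T' (+6 fires, +7 burnt)
Step 4: cell (0,3)='F' (+5 fires, +6 burnt)
  -> target ignites at step 4
Step 5: cell (0,3)='.' (+4 fires, +5 burnt)
Step 6: cell (0,3)='.' (+2 fires, +4 burnt)
Step 7: cell (0,3)='.' (+0 fires, +2 burnt)
  fire out at step 7

4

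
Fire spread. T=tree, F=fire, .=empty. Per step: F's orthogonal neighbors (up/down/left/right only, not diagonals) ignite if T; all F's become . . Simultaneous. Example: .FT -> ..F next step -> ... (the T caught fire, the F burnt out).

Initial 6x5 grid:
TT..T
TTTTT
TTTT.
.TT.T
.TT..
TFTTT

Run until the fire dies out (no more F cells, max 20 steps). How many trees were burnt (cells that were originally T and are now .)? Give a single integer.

Step 1: +3 fires, +1 burnt (F count now 3)
Step 2: +3 fires, +3 burnt (F count now 3)
Step 3: +3 fires, +3 burnt (F count now 3)
Step 4: +3 fires, +3 burnt (F count now 3)
Step 5: +4 fires, +3 burnt (F count now 4)
Step 6: +2 fires, +4 burnt (F count now 2)
Step 7: +1 fires, +2 burnt (F count now 1)
Step 8: +1 fires, +1 burnt (F count now 1)
Step 9: +0 fires, +1 burnt (F count now 0)
Fire out after step 9
Initially T: 21, now '.': 29
Total burnt (originally-T cells now '.'): 20

Answer: 20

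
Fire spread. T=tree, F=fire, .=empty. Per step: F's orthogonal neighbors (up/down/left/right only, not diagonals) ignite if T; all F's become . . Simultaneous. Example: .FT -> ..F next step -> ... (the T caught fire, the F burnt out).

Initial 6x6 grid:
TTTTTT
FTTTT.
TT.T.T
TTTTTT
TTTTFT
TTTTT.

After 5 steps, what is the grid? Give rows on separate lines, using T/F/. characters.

Step 1: 7 trees catch fire, 2 burn out
  FTTTTT
  .FTTT.
  FT.T.T
  TTTTFT
  TTTF.F
  TTTTF.
Step 2: 8 trees catch fire, 7 burn out
  .FTTTT
  ..FTT.
  .F.T.T
  FTTF.F
  TTF...
  TTTF..
Step 3: 9 trees catch fire, 8 burn out
  ..FTTT
  ...FT.
  ...F.F
  .FF...
  FF....
  TTF...
Step 4: 4 trees catch fire, 9 burn out
  ...FTT
  ....F.
  ......
  ......
  ......
  FF....
Step 5: 1 trees catch fire, 4 burn out
  ....FT
  ......
  ......
  ......
  ......
  ......

....FT
......
......
......
......
......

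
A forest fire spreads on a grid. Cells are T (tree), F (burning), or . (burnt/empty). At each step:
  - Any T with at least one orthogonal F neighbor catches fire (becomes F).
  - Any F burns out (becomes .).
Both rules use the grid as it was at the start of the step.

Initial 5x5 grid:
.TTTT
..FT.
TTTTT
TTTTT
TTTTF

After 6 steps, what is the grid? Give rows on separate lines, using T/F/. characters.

Step 1: 5 trees catch fire, 2 burn out
  .TFTT
  ...F.
  TTFTT
  TTTTF
  TTTF.
Step 2: 8 trees catch fire, 5 burn out
  .F.FT
  .....
  TF.FF
  TTFF.
  TTF..
Step 3: 4 trees catch fire, 8 burn out
  ....F
  .....
  F....
  TF...
  TF...
Step 4: 2 trees catch fire, 4 burn out
  .....
  .....
  .....
  F....
  F....
Step 5: 0 trees catch fire, 2 burn out
  .....
  .....
  .....
  .....
  .....
Step 6: 0 trees catch fire, 0 burn out
  .....
  .....
  .....
  .....
  .....

.....
.....
.....
.....
.....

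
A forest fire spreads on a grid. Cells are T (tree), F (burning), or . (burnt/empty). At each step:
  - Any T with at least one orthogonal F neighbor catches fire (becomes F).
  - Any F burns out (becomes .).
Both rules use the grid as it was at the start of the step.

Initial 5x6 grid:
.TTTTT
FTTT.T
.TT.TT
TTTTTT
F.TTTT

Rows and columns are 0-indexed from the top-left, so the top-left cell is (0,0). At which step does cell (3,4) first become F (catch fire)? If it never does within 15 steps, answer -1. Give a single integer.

Step 1: cell (3,4)='T' (+2 fires, +2 burnt)
Step 2: cell (3,4)='T' (+4 fires, +2 burnt)
Step 3: cell (3,4)='T' (+4 fires, +4 burnt)
Step 4: cell (3,4)='T' (+3 fires, +4 burnt)
Step 5: cell (3,4)='F' (+3 fires, +3 burnt)
  -> target ignites at step 5
Step 6: cell (3,4)='.' (+4 fires, +3 burnt)
Step 7: cell (3,4)='.' (+3 fires, +4 burnt)
Step 8: cell (3,4)='.' (+0 fires, +3 burnt)
  fire out at step 8

5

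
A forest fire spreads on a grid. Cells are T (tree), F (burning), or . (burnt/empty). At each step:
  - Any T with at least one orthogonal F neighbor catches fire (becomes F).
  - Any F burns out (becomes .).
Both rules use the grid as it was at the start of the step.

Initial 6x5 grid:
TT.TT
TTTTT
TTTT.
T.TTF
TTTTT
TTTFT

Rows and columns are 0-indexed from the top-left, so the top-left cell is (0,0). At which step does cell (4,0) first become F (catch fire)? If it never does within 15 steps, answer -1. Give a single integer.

Step 1: cell (4,0)='T' (+5 fires, +2 burnt)
Step 2: cell (4,0)='T' (+4 fires, +5 burnt)
Step 3: cell (4,0)='T' (+4 fires, +4 burnt)
Step 4: cell (4,0)='F' (+5 fires, +4 burnt)
  -> target ignites at step 4
Step 5: cell (4,0)='.' (+4 fires, +5 burnt)
Step 6: cell (4,0)='.' (+2 fires, +4 burnt)
Step 7: cell (4,0)='.' (+1 fires, +2 burnt)
Step 8: cell (4,0)='.' (+0 fires, +1 burnt)
  fire out at step 8

4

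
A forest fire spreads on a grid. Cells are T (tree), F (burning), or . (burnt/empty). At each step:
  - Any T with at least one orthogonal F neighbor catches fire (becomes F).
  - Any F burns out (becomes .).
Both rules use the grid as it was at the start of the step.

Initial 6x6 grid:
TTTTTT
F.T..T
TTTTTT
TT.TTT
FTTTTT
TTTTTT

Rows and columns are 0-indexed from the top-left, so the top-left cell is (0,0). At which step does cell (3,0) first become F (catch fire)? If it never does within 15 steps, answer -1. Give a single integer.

Step 1: cell (3,0)='F' (+5 fires, +2 burnt)
  -> target ignites at step 1
Step 2: cell (3,0)='.' (+5 fires, +5 burnt)
Step 3: cell (3,0)='.' (+4 fires, +5 burnt)
Step 4: cell (3,0)='.' (+6 fires, +4 burnt)
Step 5: cell (3,0)='.' (+5 fires, +6 burnt)
Step 6: cell (3,0)='.' (+4 fires, +5 burnt)
Step 7: cell (3,0)='.' (+1 fires, +4 burnt)
Step 8: cell (3,0)='.' (+0 fires, +1 burnt)
  fire out at step 8

1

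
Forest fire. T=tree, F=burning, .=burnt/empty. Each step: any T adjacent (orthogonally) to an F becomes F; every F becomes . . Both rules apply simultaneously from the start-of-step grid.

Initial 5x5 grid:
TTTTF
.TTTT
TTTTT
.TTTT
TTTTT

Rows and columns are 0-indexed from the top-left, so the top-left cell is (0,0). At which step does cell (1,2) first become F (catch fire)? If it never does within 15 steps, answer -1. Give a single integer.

Step 1: cell (1,2)='T' (+2 fires, +1 burnt)
Step 2: cell (1,2)='T' (+3 fires, +2 burnt)
Step 3: cell (1,2)='F' (+4 fires, +3 burnt)
  -> target ignites at step 3
Step 4: cell (1,2)='.' (+5 fires, +4 burnt)
Step 5: cell (1,2)='.' (+3 fires, +5 burnt)
Step 6: cell (1,2)='.' (+3 fires, +3 burnt)
Step 7: cell (1,2)='.' (+1 fires, +3 burnt)
Step 8: cell (1,2)='.' (+1 fires, +1 burnt)
Step 9: cell (1,2)='.' (+0 fires, +1 burnt)
  fire out at step 9

3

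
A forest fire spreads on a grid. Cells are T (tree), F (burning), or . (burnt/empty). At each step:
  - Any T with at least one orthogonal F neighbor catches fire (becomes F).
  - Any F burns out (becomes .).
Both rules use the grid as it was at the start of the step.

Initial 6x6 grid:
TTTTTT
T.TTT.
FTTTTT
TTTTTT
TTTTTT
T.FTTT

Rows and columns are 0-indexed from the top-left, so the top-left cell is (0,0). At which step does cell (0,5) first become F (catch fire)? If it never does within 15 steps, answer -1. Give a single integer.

Step 1: cell (0,5)='T' (+5 fires, +2 burnt)
Step 2: cell (0,5)='T' (+8 fires, +5 burnt)
Step 3: cell (0,5)='T' (+7 fires, +8 burnt)
Step 4: cell (0,5)='T' (+5 fires, +7 burnt)
Step 5: cell (0,5)='T' (+4 fires, +5 burnt)
Step 6: cell (0,5)='T' (+1 fires, +4 burnt)
Step 7: cell (0,5)='F' (+1 fires, +1 burnt)
  -> target ignites at step 7
Step 8: cell (0,5)='.' (+0 fires, +1 burnt)
  fire out at step 8

7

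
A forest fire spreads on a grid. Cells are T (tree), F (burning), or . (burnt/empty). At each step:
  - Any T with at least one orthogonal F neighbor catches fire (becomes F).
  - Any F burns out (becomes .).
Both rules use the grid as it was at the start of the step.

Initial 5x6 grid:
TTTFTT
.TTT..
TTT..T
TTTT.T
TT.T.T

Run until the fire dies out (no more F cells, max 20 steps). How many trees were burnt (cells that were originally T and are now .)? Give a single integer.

Step 1: +3 fires, +1 burnt (F count now 3)
Step 2: +3 fires, +3 burnt (F count now 3)
Step 3: +3 fires, +3 burnt (F count now 3)
Step 4: +2 fires, +3 burnt (F count now 2)
Step 5: +3 fires, +2 burnt (F count now 3)
Step 6: +3 fires, +3 burnt (F count now 3)
Step 7: +1 fires, +3 burnt (F count now 1)
Step 8: +0 fires, +1 burnt (F count now 0)
Fire out after step 8
Initially T: 21, now '.': 27
Total burnt (originally-T cells now '.'): 18

Answer: 18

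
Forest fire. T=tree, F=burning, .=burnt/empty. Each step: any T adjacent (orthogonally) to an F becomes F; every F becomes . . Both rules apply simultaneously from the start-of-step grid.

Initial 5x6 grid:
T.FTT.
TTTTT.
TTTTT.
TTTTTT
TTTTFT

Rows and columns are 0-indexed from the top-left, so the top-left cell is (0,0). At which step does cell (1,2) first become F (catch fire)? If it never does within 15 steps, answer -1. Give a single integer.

Step 1: cell (1,2)='F' (+5 fires, +2 burnt)
  -> target ignites at step 1
Step 2: cell (1,2)='.' (+8 fires, +5 burnt)
Step 3: cell (1,2)='.' (+6 fires, +8 burnt)
Step 4: cell (1,2)='.' (+4 fires, +6 burnt)
Step 5: cell (1,2)='.' (+1 fires, +4 burnt)
Step 6: cell (1,2)='.' (+0 fires, +1 burnt)
  fire out at step 6

1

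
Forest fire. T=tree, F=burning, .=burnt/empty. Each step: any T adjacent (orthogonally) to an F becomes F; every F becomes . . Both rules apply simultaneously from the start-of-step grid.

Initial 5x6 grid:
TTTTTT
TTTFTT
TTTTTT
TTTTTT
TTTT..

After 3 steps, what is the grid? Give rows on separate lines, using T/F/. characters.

Step 1: 4 trees catch fire, 1 burn out
  TTTFTT
  TTF.FT
  TTTFTT
  TTTTTT
  TTTT..
Step 2: 7 trees catch fire, 4 burn out
  TTF.FT
  TF...F
  TTF.FT
  TTTFTT
  TTTT..
Step 3: 8 trees catch fire, 7 burn out
  TF...F
  F.....
  TF...F
  TTF.FT
  TTTF..

TF...F
F.....
TF...F
TTF.FT
TTTF..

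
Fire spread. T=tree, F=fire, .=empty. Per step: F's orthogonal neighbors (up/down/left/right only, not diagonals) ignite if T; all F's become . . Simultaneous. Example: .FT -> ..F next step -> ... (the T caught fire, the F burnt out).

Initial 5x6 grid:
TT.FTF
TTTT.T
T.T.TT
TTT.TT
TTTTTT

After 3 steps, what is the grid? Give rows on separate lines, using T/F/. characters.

Step 1: 3 trees catch fire, 2 burn out
  TT..F.
  TTTF.F
  T.T.TT
  TTT.TT
  TTTTTT
Step 2: 2 trees catch fire, 3 burn out
  TT....
  TTF...
  T.T.TF
  TTT.TT
  TTTTTT
Step 3: 4 trees catch fire, 2 burn out
  TT....
  TF....
  T.F.F.
  TTT.TF
  TTTTTT

TT....
TF....
T.F.F.
TTT.TF
TTTTTT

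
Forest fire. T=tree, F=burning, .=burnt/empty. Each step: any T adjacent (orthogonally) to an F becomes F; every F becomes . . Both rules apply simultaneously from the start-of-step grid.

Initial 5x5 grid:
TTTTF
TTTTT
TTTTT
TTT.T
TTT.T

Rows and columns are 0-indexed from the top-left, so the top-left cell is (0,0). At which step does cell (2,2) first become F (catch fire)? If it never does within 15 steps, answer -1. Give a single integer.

Step 1: cell (2,2)='T' (+2 fires, +1 burnt)
Step 2: cell (2,2)='T' (+3 fires, +2 burnt)
Step 3: cell (2,2)='T' (+4 fires, +3 burnt)
Step 4: cell (2,2)='F' (+4 fires, +4 burnt)
  -> target ignites at step 4
Step 5: cell (2,2)='.' (+3 fires, +4 burnt)
Step 6: cell (2,2)='.' (+3 fires, +3 burnt)
Step 7: cell (2,2)='.' (+2 fires, +3 burnt)
Step 8: cell (2,2)='.' (+1 fires, +2 burnt)
Step 9: cell (2,2)='.' (+0 fires, +1 burnt)
  fire out at step 9

4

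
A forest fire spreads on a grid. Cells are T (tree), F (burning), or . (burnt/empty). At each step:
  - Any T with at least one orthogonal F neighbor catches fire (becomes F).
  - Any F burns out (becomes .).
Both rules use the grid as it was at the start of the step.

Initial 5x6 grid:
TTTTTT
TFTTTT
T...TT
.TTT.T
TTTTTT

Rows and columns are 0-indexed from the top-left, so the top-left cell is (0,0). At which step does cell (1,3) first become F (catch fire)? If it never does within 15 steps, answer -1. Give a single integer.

Step 1: cell (1,3)='T' (+3 fires, +1 burnt)
Step 2: cell (1,3)='F' (+4 fires, +3 burnt)
  -> target ignites at step 2
Step 3: cell (1,3)='.' (+2 fires, +4 burnt)
Step 4: cell (1,3)='.' (+3 fires, +2 burnt)
Step 5: cell (1,3)='.' (+2 fires, +3 burnt)
Step 6: cell (1,3)='.' (+1 fires, +2 burnt)
Step 7: cell (1,3)='.' (+1 fires, +1 burnt)
Step 8: cell (1,3)='.' (+1 fires, +1 burnt)
Step 9: cell (1,3)='.' (+1 fires, +1 burnt)
Step 10: cell (1,3)='.' (+2 fires, +1 burnt)
Step 11: cell (1,3)='.' (+2 fires, +2 burnt)
Step 12: cell (1,3)='.' (+2 fires, +2 burnt)
Step 13: cell (1,3)='.' (+0 fires, +2 burnt)
  fire out at step 13

2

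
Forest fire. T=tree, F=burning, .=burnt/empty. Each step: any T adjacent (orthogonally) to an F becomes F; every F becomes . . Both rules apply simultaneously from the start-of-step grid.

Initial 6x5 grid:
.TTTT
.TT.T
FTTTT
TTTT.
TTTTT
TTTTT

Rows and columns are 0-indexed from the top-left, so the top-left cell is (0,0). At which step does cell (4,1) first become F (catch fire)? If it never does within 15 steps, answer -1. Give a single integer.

Step 1: cell (4,1)='T' (+2 fires, +1 burnt)
Step 2: cell (4,1)='T' (+4 fires, +2 burnt)
Step 3: cell (4,1)='F' (+6 fires, +4 burnt)
  -> target ignites at step 3
Step 4: cell (4,1)='.' (+5 fires, +6 burnt)
Step 5: cell (4,1)='.' (+4 fires, +5 burnt)
Step 6: cell (4,1)='.' (+3 fires, +4 burnt)
Step 7: cell (4,1)='.' (+1 fires, +3 burnt)
Step 8: cell (4,1)='.' (+0 fires, +1 burnt)
  fire out at step 8

3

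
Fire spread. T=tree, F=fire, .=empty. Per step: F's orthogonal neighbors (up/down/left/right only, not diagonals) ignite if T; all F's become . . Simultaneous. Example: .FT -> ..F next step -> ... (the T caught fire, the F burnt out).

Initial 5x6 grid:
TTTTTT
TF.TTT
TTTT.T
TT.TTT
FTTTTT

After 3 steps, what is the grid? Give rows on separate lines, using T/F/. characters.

Step 1: 5 trees catch fire, 2 burn out
  TFTTTT
  F..TTT
  TFTT.T
  FT.TTT
  .FTTTT
Step 2: 6 trees catch fire, 5 burn out
  F.FTTT
  ...TTT
  F.FT.T
  .F.TTT
  ..FTTT
Step 3: 3 trees catch fire, 6 burn out
  ...FTT
  ...TTT
  ...F.T
  ...TTT
  ...FTT

...FTT
...TTT
...F.T
...TTT
...FTT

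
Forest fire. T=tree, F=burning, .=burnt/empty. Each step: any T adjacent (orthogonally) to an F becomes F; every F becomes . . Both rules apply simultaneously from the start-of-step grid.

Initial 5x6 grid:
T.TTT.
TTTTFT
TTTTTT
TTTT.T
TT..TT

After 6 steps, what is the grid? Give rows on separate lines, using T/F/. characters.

Step 1: 4 trees catch fire, 1 burn out
  T.TTF.
  TTTF.F
  TTTTFT
  TTTT.T
  TT..TT
Step 2: 4 trees catch fire, 4 burn out
  T.TF..
  TTF...
  TTTF.F
  TTTT.T
  TT..TT
Step 3: 5 trees catch fire, 4 burn out
  T.F...
  TF....
  TTF...
  TTTF.F
  TT..TT
Step 4: 4 trees catch fire, 5 burn out
  T.....
  F.....
  TF....
  TTF...
  TT..TF
Step 5: 4 trees catch fire, 4 burn out
  F.....
  ......
  F.....
  TF....
  TT..F.
Step 6: 2 trees catch fire, 4 burn out
  ......
  ......
  ......
  F.....
  TF....

......
......
......
F.....
TF....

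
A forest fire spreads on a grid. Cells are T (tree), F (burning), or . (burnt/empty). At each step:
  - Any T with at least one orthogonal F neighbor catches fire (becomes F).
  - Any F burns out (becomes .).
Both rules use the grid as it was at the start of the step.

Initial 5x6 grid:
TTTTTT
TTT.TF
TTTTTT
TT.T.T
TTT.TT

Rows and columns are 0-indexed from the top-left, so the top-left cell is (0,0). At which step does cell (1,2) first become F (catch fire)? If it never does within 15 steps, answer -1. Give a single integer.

Step 1: cell (1,2)='T' (+3 fires, +1 burnt)
Step 2: cell (1,2)='T' (+3 fires, +3 burnt)
Step 3: cell (1,2)='T' (+3 fires, +3 burnt)
Step 4: cell (1,2)='T' (+4 fires, +3 burnt)
Step 5: cell (1,2)='F' (+3 fires, +4 burnt)
  -> target ignites at step 5
Step 6: cell (1,2)='.' (+4 fires, +3 burnt)
Step 7: cell (1,2)='.' (+3 fires, +4 burnt)
Step 8: cell (1,2)='.' (+2 fires, +3 burnt)
Step 9: cell (1,2)='.' (+0 fires, +2 burnt)
  fire out at step 9

5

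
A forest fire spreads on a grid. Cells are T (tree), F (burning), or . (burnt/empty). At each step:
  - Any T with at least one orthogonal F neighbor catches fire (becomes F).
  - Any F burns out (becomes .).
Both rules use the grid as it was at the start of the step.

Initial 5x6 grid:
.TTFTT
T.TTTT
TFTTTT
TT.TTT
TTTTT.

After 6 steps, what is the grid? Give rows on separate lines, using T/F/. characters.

Step 1: 6 trees catch fire, 2 burn out
  .TF.FT
  T.TFTT
  F.FTTT
  TF.TTT
  TTTTT.
Step 2: 8 trees catch fire, 6 burn out
  .F...F
  F.F.FT
  ...FTT
  F..TTT
  TFTTT.
Step 3: 5 trees catch fire, 8 burn out
  ......
  .....F
  ....FT
  ...FTT
  F.FTT.
Step 4: 3 trees catch fire, 5 burn out
  ......
  ......
  .....F
  ....FT
  ...FT.
Step 5: 2 trees catch fire, 3 burn out
  ......
  ......
  ......
  .....F
  ....F.
Step 6: 0 trees catch fire, 2 burn out
  ......
  ......
  ......
  ......
  ......

......
......
......
......
......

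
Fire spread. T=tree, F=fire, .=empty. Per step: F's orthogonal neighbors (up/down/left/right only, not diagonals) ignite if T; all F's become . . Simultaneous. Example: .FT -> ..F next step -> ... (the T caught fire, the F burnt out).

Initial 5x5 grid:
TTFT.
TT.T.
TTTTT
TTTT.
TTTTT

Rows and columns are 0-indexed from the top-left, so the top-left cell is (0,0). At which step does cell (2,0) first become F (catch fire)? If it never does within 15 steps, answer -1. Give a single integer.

Step 1: cell (2,0)='T' (+2 fires, +1 burnt)
Step 2: cell (2,0)='T' (+3 fires, +2 burnt)
Step 3: cell (2,0)='T' (+3 fires, +3 burnt)
Step 4: cell (2,0)='F' (+5 fires, +3 burnt)
  -> target ignites at step 4
Step 5: cell (2,0)='.' (+4 fires, +5 burnt)
Step 6: cell (2,0)='.' (+3 fires, +4 burnt)
Step 7: cell (2,0)='.' (+0 fires, +3 burnt)
  fire out at step 7

4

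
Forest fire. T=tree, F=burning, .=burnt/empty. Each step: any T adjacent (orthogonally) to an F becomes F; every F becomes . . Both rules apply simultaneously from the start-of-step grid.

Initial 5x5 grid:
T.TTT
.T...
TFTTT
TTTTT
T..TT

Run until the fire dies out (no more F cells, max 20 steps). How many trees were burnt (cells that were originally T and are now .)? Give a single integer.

Answer: 13

Derivation:
Step 1: +4 fires, +1 burnt (F count now 4)
Step 2: +3 fires, +4 burnt (F count now 3)
Step 3: +3 fires, +3 burnt (F count now 3)
Step 4: +2 fires, +3 burnt (F count now 2)
Step 5: +1 fires, +2 burnt (F count now 1)
Step 6: +0 fires, +1 burnt (F count now 0)
Fire out after step 6
Initially T: 17, now '.': 21
Total burnt (originally-T cells now '.'): 13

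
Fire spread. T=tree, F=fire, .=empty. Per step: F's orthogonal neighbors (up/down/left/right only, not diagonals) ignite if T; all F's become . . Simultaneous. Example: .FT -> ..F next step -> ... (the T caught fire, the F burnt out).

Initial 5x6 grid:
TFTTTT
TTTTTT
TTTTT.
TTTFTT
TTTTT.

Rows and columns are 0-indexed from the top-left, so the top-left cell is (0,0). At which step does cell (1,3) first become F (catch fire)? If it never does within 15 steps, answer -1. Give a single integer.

Step 1: cell (1,3)='T' (+7 fires, +2 burnt)
Step 2: cell (1,3)='F' (+11 fires, +7 burnt)
  -> target ignites at step 2
Step 3: cell (1,3)='.' (+5 fires, +11 burnt)
Step 4: cell (1,3)='.' (+3 fires, +5 burnt)
Step 5: cell (1,3)='.' (+0 fires, +3 burnt)
  fire out at step 5

2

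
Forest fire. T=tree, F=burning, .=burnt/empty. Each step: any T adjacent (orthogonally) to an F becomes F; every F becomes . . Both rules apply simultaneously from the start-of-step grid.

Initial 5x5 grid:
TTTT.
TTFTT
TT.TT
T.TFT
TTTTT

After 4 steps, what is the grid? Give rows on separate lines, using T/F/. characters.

Step 1: 7 trees catch fire, 2 burn out
  TTFT.
  TF.FT
  TT.FT
  T.F.F
  TTTFT
Step 2: 8 trees catch fire, 7 burn out
  TF.F.
  F...F
  TF..F
  T....
  TTF.F
Step 3: 3 trees catch fire, 8 burn out
  F....
  .....
  F....
  T....
  TF...
Step 4: 2 trees catch fire, 3 burn out
  .....
  .....
  .....
  F....
  F....

.....
.....
.....
F....
F....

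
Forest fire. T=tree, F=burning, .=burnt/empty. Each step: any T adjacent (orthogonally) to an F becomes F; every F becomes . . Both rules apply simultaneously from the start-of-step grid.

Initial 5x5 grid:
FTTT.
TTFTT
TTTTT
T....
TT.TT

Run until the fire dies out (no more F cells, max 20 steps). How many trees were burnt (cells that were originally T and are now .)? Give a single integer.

Answer: 15

Derivation:
Step 1: +6 fires, +2 burnt (F count now 6)
Step 2: +5 fires, +6 burnt (F count now 5)
Step 3: +2 fires, +5 burnt (F count now 2)
Step 4: +1 fires, +2 burnt (F count now 1)
Step 5: +1 fires, +1 burnt (F count now 1)
Step 6: +0 fires, +1 burnt (F count now 0)
Fire out after step 6
Initially T: 17, now '.': 23
Total burnt (originally-T cells now '.'): 15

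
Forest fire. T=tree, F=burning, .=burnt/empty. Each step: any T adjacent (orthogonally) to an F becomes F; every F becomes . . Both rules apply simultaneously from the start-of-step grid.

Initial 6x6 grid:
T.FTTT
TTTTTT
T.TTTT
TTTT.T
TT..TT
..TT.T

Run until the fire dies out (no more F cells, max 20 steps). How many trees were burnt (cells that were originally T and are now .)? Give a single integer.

Step 1: +2 fires, +1 burnt (F count now 2)
Step 2: +4 fires, +2 burnt (F count now 4)
Step 3: +5 fires, +4 burnt (F count now 5)
Step 4: +6 fires, +5 burnt (F count now 6)
Step 5: +3 fires, +6 burnt (F count now 3)
Step 6: +2 fires, +3 burnt (F count now 2)
Step 7: +1 fires, +2 burnt (F count now 1)
Step 8: +2 fires, +1 burnt (F count now 2)
Step 9: +0 fires, +2 burnt (F count now 0)
Fire out after step 9
Initially T: 27, now '.': 34
Total burnt (originally-T cells now '.'): 25

Answer: 25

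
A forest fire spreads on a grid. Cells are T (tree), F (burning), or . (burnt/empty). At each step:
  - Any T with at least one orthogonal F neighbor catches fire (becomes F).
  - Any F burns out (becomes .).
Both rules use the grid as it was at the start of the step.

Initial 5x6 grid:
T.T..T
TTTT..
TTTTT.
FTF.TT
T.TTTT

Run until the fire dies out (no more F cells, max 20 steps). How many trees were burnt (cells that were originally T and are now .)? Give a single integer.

Step 1: +5 fires, +2 burnt (F count now 5)
Step 2: +5 fires, +5 burnt (F count now 5)
Step 3: +6 fires, +5 burnt (F count now 6)
Step 4: +2 fires, +6 burnt (F count now 2)
Step 5: +1 fires, +2 burnt (F count now 1)
Step 6: +0 fires, +1 burnt (F count now 0)
Fire out after step 6
Initially T: 20, now '.': 29
Total burnt (originally-T cells now '.'): 19

Answer: 19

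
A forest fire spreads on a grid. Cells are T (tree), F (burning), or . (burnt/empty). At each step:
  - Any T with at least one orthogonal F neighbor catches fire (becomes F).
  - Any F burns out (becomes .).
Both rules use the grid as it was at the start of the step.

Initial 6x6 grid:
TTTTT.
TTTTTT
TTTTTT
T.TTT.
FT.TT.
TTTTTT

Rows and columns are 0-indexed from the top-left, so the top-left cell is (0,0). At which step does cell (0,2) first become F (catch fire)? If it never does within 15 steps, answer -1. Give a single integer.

Step 1: cell (0,2)='T' (+3 fires, +1 burnt)
Step 2: cell (0,2)='T' (+2 fires, +3 burnt)
Step 3: cell (0,2)='T' (+3 fires, +2 burnt)
Step 4: cell (0,2)='T' (+4 fires, +3 burnt)
Step 5: cell (0,2)='T' (+6 fires, +4 burnt)
Step 6: cell (0,2)='F' (+6 fires, +6 burnt)
  -> target ignites at step 6
Step 7: cell (0,2)='.' (+4 fires, +6 burnt)
Step 8: cell (0,2)='.' (+2 fires, +4 burnt)
Step 9: cell (0,2)='.' (+0 fires, +2 burnt)
  fire out at step 9

6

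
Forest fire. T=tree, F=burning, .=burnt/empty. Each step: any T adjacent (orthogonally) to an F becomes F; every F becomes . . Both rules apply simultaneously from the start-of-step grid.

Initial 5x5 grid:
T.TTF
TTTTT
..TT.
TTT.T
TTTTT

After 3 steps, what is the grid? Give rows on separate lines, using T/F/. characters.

Step 1: 2 trees catch fire, 1 burn out
  T.TF.
  TTTTF
  ..TT.
  TTT.T
  TTTTT
Step 2: 2 trees catch fire, 2 burn out
  T.F..
  TTTF.
  ..TT.
  TTT.T
  TTTTT
Step 3: 2 trees catch fire, 2 burn out
  T....
  TTF..
  ..TF.
  TTT.T
  TTTTT

T....
TTF..
..TF.
TTT.T
TTTTT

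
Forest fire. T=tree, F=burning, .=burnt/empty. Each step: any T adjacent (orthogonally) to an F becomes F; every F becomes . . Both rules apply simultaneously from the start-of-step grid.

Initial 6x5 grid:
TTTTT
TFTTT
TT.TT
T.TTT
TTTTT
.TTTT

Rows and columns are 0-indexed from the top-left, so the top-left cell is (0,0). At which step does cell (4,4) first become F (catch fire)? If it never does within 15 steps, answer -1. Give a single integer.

Step 1: cell (4,4)='T' (+4 fires, +1 burnt)
Step 2: cell (4,4)='T' (+4 fires, +4 burnt)
Step 3: cell (4,4)='T' (+4 fires, +4 burnt)
Step 4: cell (4,4)='T' (+4 fires, +4 burnt)
Step 5: cell (4,4)='T' (+4 fires, +4 burnt)
Step 6: cell (4,4)='F' (+4 fires, +4 burnt)
  -> target ignites at step 6
Step 7: cell (4,4)='.' (+2 fires, +4 burnt)
Step 8: cell (4,4)='.' (+0 fires, +2 burnt)
  fire out at step 8

6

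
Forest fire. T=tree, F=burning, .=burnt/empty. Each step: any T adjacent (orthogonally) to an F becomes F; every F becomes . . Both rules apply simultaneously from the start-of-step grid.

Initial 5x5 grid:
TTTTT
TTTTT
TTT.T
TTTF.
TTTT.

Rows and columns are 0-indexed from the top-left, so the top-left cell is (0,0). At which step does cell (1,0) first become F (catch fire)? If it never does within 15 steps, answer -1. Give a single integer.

Step 1: cell (1,0)='T' (+2 fires, +1 burnt)
Step 2: cell (1,0)='T' (+3 fires, +2 burnt)
Step 3: cell (1,0)='T' (+4 fires, +3 burnt)
Step 4: cell (1,0)='T' (+5 fires, +4 burnt)
Step 5: cell (1,0)='F' (+4 fires, +5 burnt)
  -> target ignites at step 5
Step 6: cell (1,0)='.' (+3 fires, +4 burnt)
Step 7: cell (1,0)='.' (+0 fires, +3 burnt)
  fire out at step 7

5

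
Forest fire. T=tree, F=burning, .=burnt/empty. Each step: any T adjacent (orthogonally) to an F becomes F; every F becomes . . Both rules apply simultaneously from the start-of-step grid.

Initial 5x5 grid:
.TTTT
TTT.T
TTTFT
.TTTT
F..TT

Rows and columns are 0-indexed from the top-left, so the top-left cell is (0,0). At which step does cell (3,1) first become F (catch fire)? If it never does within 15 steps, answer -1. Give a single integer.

Step 1: cell (3,1)='T' (+3 fires, +2 burnt)
Step 2: cell (3,1)='T' (+6 fires, +3 burnt)
Step 3: cell (3,1)='F' (+6 fires, +6 burnt)
  -> target ignites at step 3
Step 4: cell (3,1)='.' (+3 fires, +6 burnt)
Step 5: cell (3,1)='.' (+0 fires, +3 burnt)
  fire out at step 5

3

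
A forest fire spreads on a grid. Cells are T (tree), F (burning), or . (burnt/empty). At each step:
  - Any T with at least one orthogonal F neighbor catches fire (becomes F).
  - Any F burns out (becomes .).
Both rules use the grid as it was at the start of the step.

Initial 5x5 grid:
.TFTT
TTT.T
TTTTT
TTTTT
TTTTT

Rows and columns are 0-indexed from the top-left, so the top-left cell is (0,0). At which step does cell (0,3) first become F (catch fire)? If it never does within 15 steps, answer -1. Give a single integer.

Step 1: cell (0,3)='F' (+3 fires, +1 burnt)
  -> target ignites at step 1
Step 2: cell (0,3)='.' (+3 fires, +3 burnt)
Step 3: cell (0,3)='.' (+5 fires, +3 burnt)
Step 4: cell (0,3)='.' (+5 fires, +5 burnt)
Step 5: cell (0,3)='.' (+4 fires, +5 burnt)
Step 6: cell (0,3)='.' (+2 fires, +4 burnt)
Step 7: cell (0,3)='.' (+0 fires, +2 burnt)
  fire out at step 7

1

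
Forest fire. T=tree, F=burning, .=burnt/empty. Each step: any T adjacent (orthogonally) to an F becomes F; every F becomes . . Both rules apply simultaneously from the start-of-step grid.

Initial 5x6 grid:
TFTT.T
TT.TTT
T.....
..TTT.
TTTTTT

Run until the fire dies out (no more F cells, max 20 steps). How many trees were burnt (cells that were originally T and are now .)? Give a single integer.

Step 1: +3 fires, +1 burnt (F count now 3)
Step 2: +2 fires, +3 burnt (F count now 2)
Step 3: +2 fires, +2 burnt (F count now 2)
Step 4: +1 fires, +2 burnt (F count now 1)
Step 5: +1 fires, +1 burnt (F count now 1)
Step 6: +1 fires, +1 burnt (F count now 1)
Step 7: +0 fires, +1 burnt (F count now 0)
Fire out after step 7
Initially T: 19, now '.': 21
Total burnt (originally-T cells now '.'): 10

Answer: 10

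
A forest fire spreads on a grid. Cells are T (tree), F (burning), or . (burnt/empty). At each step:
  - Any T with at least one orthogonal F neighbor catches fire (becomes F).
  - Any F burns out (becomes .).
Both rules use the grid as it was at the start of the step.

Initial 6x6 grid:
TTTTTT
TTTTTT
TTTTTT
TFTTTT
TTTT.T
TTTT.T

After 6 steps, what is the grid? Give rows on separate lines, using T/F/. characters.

Step 1: 4 trees catch fire, 1 burn out
  TTTTTT
  TTTTTT
  TFTTTT
  F.FTTT
  TFTT.T
  TTTT.T
Step 2: 7 trees catch fire, 4 burn out
  TTTTTT
  TFTTTT
  F.FTTT
  ...FTT
  F.FT.T
  TFTT.T
Step 3: 8 trees catch fire, 7 burn out
  TFTTTT
  F.FTTT
  ...FTT
  ....FT
  ...F.T
  F.FT.T
Step 4: 6 trees catch fire, 8 burn out
  F.FTTT
  ...FTT
  ....FT
  .....F
  .....T
  ...F.T
Step 5: 4 trees catch fire, 6 burn out
  ...FTT
  ....FT
  .....F
  ......
  .....F
  .....T
Step 6: 3 trees catch fire, 4 burn out
  ....FT
  .....F
  ......
  ......
  ......
  .....F

....FT
.....F
......
......
......
.....F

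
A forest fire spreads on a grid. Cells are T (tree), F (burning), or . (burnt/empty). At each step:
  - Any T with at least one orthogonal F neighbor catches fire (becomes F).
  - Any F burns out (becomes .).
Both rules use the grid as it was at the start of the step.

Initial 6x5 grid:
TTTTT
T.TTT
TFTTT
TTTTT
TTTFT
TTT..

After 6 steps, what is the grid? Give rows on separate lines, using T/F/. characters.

Step 1: 6 trees catch fire, 2 burn out
  TTTTT
  T.TTT
  F.FTT
  TFTFT
  TTF.F
  TTT..
Step 2: 8 trees catch fire, 6 burn out
  TTTTT
  F.FTT
  ...FT
  F.F.F
  TF...
  TTF..
Step 3: 6 trees catch fire, 8 burn out
  FTFTT
  ...FT
  ....F
  .....
  F....
  TF...
Step 4: 4 trees catch fire, 6 burn out
  .F.FT
  ....F
  .....
  .....
  .....
  F....
Step 5: 1 trees catch fire, 4 burn out
  ....F
  .....
  .....
  .....
  .....
  .....
Step 6: 0 trees catch fire, 1 burn out
  .....
  .....
  .....
  .....
  .....
  .....

.....
.....
.....
.....
.....
.....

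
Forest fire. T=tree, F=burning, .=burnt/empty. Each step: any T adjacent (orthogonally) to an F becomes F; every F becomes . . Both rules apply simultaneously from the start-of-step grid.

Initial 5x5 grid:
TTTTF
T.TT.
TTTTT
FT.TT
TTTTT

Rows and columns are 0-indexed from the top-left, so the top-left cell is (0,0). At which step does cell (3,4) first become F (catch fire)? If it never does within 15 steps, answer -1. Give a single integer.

Step 1: cell (3,4)='T' (+4 fires, +2 burnt)
Step 2: cell (3,4)='T' (+5 fires, +4 burnt)
Step 3: cell (3,4)='T' (+6 fires, +5 burnt)
Step 4: cell (3,4)='T' (+3 fires, +6 burnt)
Step 5: cell (3,4)='F' (+2 fires, +3 burnt)
  -> target ignites at step 5
Step 6: cell (3,4)='.' (+0 fires, +2 burnt)
  fire out at step 6

5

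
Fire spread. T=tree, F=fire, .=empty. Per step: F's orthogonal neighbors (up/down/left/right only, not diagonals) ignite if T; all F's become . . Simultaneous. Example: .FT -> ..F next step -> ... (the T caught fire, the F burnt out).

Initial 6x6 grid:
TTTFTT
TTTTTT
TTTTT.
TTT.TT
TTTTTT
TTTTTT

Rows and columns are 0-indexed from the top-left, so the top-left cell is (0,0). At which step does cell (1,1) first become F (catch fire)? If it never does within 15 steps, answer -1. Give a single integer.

Step 1: cell (1,1)='T' (+3 fires, +1 burnt)
Step 2: cell (1,1)='T' (+5 fires, +3 burnt)
Step 3: cell (1,1)='F' (+5 fires, +5 burnt)
  -> target ignites at step 3
Step 4: cell (1,1)='.' (+4 fires, +5 burnt)
Step 5: cell (1,1)='.' (+5 fires, +4 burnt)
Step 6: cell (1,1)='.' (+6 fires, +5 burnt)
Step 7: cell (1,1)='.' (+4 fires, +6 burnt)
Step 8: cell (1,1)='.' (+1 fires, +4 burnt)
Step 9: cell (1,1)='.' (+0 fires, +1 burnt)
  fire out at step 9

3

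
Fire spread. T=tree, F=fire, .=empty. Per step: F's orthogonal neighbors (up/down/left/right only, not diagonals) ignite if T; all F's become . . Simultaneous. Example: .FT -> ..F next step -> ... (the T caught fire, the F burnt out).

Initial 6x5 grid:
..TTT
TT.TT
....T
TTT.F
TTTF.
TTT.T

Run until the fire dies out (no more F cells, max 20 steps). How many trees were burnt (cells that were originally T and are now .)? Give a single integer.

Answer: 15

Derivation:
Step 1: +2 fires, +2 burnt (F count now 2)
Step 2: +4 fires, +2 burnt (F count now 4)
Step 3: +5 fires, +4 burnt (F count now 5)
Step 4: +3 fires, +5 burnt (F count now 3)
Step 5: +1 fires, +3 burnt (F count now 1)
Step 6: +0 fires, +1 burnt (F count now 0)
Fire out after step 6
Initially T: 18, now '.': 27
Total burnt (originally-T cells now '.'): 15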